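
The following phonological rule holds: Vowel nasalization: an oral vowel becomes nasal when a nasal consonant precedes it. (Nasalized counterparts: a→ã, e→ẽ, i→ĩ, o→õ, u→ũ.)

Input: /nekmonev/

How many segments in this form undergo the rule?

/e/ after nasal /n/ → [ẽ]
/o/ after nasal /m/ → [õ]
/e/ after nasal /n/ → [ẽ]
3 segments change.

3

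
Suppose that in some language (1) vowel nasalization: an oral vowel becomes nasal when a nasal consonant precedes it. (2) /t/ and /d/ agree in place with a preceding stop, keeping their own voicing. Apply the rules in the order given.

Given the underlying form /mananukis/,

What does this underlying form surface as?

Rule 1: /a/ after nasal /m/ → [ã]
Rule 1: /a/ after nasal /n/ → [ã]
Rule 1: /u/ after nasal /n/ → [ũ]
After rule 1: mãnãnũkis
Rule 2: no segment meets the rule's conditions; no change.

[mãnãnũkis]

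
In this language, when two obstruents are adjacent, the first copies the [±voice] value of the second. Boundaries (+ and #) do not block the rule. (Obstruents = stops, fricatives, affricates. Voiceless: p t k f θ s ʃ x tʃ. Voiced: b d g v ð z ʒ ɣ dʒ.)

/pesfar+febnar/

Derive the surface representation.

no segment meets the rule's conditions; no change.

[pesfar+febnar]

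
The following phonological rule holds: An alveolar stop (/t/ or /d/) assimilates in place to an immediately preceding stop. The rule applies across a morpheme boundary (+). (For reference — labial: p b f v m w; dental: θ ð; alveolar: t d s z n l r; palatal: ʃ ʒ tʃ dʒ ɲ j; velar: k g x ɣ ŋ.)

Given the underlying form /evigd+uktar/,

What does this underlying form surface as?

[evigg+ukkar]

/d/ after /g/ (velar) → [g]
/t/ after /k/ (velar) → [k]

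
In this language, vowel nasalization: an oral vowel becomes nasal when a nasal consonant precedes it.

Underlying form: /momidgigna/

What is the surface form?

[mõmĩdgignã]

/o/ after nasal /m/ → [õ]
/i/ after nasal /m/ → [ĩ]
/a/ after nasal /n/ → [ã]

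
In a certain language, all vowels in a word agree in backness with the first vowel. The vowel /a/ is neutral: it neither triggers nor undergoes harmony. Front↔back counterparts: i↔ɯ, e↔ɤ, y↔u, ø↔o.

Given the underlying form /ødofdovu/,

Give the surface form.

[ødøfdøvy]

/o/ harmonizes with /ø/ ([-back]) → [ø]
/o/ harmonizes with /ø/ ([-back]) → [ø]
/u/ harmonizes with /ø/ ([-back]) → [y]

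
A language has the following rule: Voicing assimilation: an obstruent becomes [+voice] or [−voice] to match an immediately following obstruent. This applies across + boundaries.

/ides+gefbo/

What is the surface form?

[idez+gevbo]

/s/ before /g/ (voiced) → [z]
/f/ before /b/ (voiced) → [v]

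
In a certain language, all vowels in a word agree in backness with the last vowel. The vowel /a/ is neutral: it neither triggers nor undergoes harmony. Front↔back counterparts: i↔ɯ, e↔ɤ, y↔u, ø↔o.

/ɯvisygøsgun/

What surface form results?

/i/ harmonizes with /u/ ([+back]) → [ɯ]
/y/ harmonizes with /u/ ([+back]) → [u]
/ø/ harmonizes with /u/ ([+back]) → [o]

[ɯvɯsugosgun]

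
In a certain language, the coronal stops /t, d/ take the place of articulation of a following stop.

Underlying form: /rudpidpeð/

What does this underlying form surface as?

/d/ before /p/ (labial) → [b]
/d/ before /p/ (labial) → [b]

[rubpibpeð]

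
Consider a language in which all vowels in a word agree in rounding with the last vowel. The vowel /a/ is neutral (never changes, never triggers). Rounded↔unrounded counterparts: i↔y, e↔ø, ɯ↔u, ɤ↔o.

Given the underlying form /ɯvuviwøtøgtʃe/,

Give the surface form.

[ɯvɯviwetegtʃe]

/u/ harmonizes with /e/ ([-round]) → [ɯ]
/ø/ harmonizes with /e/ ([-round]) → [e]
/ø/ harmonizes with /e/ ([-round]) → [e]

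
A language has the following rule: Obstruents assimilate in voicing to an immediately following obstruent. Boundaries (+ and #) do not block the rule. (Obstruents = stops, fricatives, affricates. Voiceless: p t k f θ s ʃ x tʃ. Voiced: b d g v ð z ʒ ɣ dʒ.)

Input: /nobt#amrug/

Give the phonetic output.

/b/ before /t/ (voiceless) → [p]

[nopt#amrug]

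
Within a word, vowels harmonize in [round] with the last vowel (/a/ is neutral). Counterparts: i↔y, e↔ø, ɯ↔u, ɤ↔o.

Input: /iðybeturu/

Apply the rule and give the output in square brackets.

/i/ harmonizes with /u/ ([+round]) → [y]
/e/ harmonizes with /u/ ([+round]) → [ø]

[yðybøturu]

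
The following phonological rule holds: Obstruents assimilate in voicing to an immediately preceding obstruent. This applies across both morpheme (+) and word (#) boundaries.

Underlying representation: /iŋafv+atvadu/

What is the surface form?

/v/ after /f/ (voiceless) → [f]
/v/ after /t/ (voiceless) → [f]

[iŋaff+atfadu]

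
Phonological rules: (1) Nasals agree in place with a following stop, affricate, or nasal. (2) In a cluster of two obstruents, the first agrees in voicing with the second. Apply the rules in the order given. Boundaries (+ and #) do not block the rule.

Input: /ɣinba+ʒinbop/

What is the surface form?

[ɣimba+ʒimbop]

Rule 1: /n/ before /b/ (labial) → [m]
Rule 1: /n/ before /b/ (labial) → [m]
After rule 1: ɣimba+ʒimbop
Rule 2: no segment meets the rule's conditions; no change.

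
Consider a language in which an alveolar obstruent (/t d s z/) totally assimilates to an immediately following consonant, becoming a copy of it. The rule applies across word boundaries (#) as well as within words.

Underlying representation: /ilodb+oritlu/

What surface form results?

[ilobb+orillu]

/d/ before /b/ → [b] (total assimilation)
/t/ before /l/ → [l] (total assimilation)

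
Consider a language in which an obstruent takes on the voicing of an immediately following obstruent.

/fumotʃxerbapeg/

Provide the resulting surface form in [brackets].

[fumotʃxerbapeg]

no segment meets the rule's conditions; no change.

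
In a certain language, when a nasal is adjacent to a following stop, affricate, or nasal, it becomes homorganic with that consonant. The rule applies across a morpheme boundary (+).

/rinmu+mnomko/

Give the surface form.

/n/ before /m/ (labial) → [m]
/m/ before /n/ (alveolar) → [n]
/m/ before /k/ (velar) → [ŋ]

[rimmu+nnoŋko]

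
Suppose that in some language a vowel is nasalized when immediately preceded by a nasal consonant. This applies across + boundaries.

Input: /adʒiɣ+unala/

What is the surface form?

/a/ after nasal /n/ → [ã]

[adʒiɣ+unãla]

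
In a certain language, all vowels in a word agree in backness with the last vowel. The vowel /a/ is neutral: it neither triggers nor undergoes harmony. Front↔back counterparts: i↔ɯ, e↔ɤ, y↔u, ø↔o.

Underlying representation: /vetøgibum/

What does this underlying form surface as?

[vɤtogɯbum]

/e/ harmonizes with /u/ ([+back]) → [ɤ]
/ø/ harmonizes with /u/ ([+back]) → [o]
/i/ harmonizes with /u/ ([+back]) → [ɯ]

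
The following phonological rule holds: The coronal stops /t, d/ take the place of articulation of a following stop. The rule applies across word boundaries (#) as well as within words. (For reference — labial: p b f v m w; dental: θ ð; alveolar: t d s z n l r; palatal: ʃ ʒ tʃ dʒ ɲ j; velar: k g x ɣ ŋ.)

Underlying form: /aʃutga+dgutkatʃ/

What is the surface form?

/t/ before /g/ (velar) → [k]
/d/ before /g/ (velar) → [g]
/t/ before /k/ (velar) → [k]

[aʃukga+ggukkatʃ]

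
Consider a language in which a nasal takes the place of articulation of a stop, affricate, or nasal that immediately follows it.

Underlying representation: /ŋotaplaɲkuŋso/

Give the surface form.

/ɲ/ before /k/ (velar) → [ŋ]

[ŋotaplaŋkuŋso]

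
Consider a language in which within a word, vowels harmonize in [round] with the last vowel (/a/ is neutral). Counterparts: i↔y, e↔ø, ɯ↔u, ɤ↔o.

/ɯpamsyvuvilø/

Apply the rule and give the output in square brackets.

/ɯ/ harmonizes with /ø/ ([+round]) → [u]
/i/ harmonizes with /ø/ ([+round]) → [y]

[upamsyvuvylø]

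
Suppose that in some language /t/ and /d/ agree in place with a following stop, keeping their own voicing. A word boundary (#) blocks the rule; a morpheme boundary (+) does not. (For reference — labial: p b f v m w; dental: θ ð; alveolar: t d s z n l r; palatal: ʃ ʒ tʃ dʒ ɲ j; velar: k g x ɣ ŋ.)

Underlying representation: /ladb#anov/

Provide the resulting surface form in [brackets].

[labb#anov]

/d/ before /b/ (labial) → [b]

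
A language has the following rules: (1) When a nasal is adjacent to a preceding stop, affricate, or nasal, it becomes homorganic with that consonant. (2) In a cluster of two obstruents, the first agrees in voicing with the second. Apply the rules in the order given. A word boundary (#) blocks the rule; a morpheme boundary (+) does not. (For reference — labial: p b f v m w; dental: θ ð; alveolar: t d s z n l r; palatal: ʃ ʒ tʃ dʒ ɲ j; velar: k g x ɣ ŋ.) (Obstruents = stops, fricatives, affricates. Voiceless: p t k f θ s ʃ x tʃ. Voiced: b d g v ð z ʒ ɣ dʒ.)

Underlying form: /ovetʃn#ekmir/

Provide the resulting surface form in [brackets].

[ovetʃɲ#ekŋir]

Rule 1: /n/ after /tʃ/ (palatal) → [ɲ]
Rule 1: /m/ after /k/ (velar) → [ŋ]
After rule 1: ovetʃɲ#ekŋir
Rule 2: no segment meets the rule's conditions; no change.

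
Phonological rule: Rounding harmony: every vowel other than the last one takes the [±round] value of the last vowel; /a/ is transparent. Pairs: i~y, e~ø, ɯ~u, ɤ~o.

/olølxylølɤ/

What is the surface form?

/o/ harmonizes with /ɤ/ ([-round]) → [ɤ]
/ø/ harmonizes with /ɤ/ ([-round]) → [e]
/y/ harmonizes with /ɤ/ ([-round]) → [i]
/ø/ harmonizes with /ɤ/ ([-round]) → [e]

[ɤlelxilelɤ]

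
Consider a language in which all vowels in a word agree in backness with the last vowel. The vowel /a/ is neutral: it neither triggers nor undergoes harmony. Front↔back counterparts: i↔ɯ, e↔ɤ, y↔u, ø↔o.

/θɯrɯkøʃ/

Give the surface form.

/ɯ/ harmonizes with /ø/ ([-back]) → [i]
/ɯ/ harmonizes with /ø/ ([-back]) → [i]

[θirikøʃ]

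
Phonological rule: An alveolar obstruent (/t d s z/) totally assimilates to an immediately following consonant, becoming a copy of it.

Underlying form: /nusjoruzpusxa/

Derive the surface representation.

/s/ before /j/ → [j] (total assimilation)
/z/ before /p/ → [p] (total assimilation)
/s/ before /x/ → [x] (total assimilation)

[nujjoruppuxxa]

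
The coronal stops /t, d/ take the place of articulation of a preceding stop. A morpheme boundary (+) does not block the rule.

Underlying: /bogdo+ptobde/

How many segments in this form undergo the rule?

/d/ after /g/ (velar) → [g]
/t/ after /p/ (labial) → [p]
/d/ after /b/ (labial) → [b]
3 segments change.

3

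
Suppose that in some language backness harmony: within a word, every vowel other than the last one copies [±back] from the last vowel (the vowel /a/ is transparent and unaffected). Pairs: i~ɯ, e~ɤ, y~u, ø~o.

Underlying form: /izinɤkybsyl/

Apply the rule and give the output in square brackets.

[izinekybsyl]

/ɤ/ harmonizes with /y/ ([-back]) → [e]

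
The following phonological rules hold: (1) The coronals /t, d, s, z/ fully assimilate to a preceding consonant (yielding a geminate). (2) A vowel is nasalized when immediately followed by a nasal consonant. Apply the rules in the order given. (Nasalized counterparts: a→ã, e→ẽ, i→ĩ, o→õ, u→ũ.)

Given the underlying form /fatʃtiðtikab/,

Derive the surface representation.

[fatʃtʃiððikab]

Rule 1: /t/ after /tʃ/ → [tʃ] (total assimilation)
Rule 1: /t/ after /ð/ → [ð] (total assimilation)
After rule 1: fatʃtʃiððikab
Rule 2: no segment meets the rule's conditions; no change.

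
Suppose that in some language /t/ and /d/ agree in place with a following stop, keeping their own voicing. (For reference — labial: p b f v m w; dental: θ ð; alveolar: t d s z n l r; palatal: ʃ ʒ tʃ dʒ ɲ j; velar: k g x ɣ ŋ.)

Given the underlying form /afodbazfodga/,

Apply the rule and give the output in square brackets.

/d/ before /b/ (labial) → [b]
/d/ before /g/ (velar) → [g]

[afobbazfogga]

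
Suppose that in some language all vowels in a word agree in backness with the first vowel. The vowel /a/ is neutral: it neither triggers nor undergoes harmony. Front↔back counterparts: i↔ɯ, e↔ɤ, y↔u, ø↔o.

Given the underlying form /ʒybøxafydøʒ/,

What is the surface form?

no segment meets the rule's conditions; no change.

[ʒybøxafydøʒ]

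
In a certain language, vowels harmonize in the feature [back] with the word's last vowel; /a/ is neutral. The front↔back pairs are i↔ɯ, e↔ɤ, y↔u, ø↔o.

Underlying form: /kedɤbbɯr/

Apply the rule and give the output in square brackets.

[kɤdɤbbɯr]

/e/ harmonizes with /ɯ/ ([+back]) → [ɤ]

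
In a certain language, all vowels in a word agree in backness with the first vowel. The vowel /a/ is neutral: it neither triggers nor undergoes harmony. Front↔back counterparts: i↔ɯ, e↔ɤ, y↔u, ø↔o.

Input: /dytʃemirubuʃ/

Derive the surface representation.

/u/ harmonizes with /y/ ([-back]) → [y]
/u/ harmonizes with /y/ ([-back]) → [y]

[dytʃemirybyʃ]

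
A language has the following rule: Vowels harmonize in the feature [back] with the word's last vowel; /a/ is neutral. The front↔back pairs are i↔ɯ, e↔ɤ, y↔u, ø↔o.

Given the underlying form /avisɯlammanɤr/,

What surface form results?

/i/ harmonizes with /ɤ/ ([+back]) → [ɯ]

[avɯsɯlammanɤr]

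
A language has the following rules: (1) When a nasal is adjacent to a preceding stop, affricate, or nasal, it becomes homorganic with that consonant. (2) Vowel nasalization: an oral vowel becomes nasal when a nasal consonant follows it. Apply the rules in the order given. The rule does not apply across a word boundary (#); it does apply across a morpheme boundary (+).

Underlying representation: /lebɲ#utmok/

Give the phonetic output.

Rule 1: /ɲ/ after /b/ (labial) → [m]
Rule 1: /m/ after /t/ (alveolar) → [n]
After rule 1: lebm#utnok
Rule 2: no segment meets the rule's conditions; no change.

[lebm#utnok]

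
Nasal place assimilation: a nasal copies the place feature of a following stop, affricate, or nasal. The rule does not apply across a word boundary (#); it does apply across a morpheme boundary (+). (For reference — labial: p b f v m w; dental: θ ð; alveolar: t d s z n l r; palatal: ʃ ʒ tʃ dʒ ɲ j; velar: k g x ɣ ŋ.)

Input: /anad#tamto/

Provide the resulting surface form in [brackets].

[anad#tanto]

/m/ before /t/ (alveolar) → [n]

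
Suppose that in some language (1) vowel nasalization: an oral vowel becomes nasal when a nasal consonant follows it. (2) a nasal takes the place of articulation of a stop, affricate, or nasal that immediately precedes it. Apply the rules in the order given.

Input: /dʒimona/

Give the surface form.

Rule 1: /i/ before nasal /m/ → [ĩ]
Rule 1: /o/ before nasal /n/ → [õ]
After rule 1: dʒĩmõna
Rule 2: no segment meets the rule's conditions; no change.

[dʒĩmõna]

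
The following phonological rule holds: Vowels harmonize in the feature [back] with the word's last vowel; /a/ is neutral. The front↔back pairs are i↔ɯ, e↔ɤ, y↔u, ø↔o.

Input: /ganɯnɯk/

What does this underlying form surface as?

[ganɯnɯk]

no segment meets the rule's conditions; no change.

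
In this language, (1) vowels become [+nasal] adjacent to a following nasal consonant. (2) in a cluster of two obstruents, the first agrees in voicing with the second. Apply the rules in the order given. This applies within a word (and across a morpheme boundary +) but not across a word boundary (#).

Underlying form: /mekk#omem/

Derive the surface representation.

[mekk#õmẽm]

Rule 1: /o/ before nasal /m/ → [õ]
Rule 1: /e/ before nasal /m/ → [ẽ]
After rule 1: mekk#õmẽm
Rule 2: no segment meets the rule's conditions; no change.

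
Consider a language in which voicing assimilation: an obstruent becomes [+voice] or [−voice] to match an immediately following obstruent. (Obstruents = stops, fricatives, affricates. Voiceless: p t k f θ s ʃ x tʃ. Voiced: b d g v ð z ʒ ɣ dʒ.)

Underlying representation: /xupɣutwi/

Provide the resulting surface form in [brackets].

/p/ before /ɣ/ (voiced) → [b]

[xubɣutwi]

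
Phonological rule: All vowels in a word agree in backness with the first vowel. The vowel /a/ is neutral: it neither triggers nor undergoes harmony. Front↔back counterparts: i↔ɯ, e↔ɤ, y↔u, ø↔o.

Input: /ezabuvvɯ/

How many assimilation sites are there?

2

/u/ harmonizes with /e/ ([-back]) → [y]
/ɯ/ harmonizes with /e/ ([-back]) → [i]
2 segments change.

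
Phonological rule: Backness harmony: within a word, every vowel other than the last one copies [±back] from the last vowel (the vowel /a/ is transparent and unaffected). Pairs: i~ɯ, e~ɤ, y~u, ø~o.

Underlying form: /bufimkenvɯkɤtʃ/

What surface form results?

/i/ harmonizes with /ɤ/ ([+back]) → [ɯ]
/e/ harmonizes with /ɤ/ ([+back]) → [ɤ]

[bufɯmkɤnvɯkɤtʃ]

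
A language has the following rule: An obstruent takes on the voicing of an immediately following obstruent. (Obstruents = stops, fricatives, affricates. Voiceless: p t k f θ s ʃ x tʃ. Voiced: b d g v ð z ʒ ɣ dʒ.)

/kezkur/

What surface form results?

/z/ before /k/ (voiceless) → [s]

[keskur]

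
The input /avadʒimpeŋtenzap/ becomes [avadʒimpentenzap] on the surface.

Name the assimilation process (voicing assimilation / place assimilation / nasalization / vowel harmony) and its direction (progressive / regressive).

place assimilation, regressive

/ŋ/→[n].
Each target copies a feature from the following segment, so the direction is regressive.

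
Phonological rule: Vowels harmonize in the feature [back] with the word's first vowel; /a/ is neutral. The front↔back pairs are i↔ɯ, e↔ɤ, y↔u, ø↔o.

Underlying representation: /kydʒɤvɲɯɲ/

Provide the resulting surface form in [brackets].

[kydʒevɲiɲ]

/ɤ/ harmonizes with /y/ ([-back]) → [e]
/ɯ/ harmonizes with /y/ ([-back]) → [i]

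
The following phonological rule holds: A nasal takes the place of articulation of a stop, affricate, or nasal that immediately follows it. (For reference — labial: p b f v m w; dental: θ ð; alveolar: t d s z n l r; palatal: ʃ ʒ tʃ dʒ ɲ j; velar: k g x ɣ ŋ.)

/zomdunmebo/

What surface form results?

/m/ before /d/ (alveolar) → [n]
/n/ before /m/ (labial) → [m]

[zondummebo]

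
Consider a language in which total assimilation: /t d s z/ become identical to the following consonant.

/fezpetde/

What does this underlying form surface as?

[feppedde]

/z/ before /p/ → [p] (total assimilation)
/t/ before /d/ → [d] (total assimilation)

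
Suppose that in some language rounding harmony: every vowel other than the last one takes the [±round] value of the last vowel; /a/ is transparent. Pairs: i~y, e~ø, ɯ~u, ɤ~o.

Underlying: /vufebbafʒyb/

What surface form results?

/e/ harmonizes with /y/ ([+round]) → [ø]

[vuføbbafʒyb]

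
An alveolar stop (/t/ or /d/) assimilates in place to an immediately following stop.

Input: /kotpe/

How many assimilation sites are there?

1

/t/ before /p/ (labial) → [p]
1 segment changes.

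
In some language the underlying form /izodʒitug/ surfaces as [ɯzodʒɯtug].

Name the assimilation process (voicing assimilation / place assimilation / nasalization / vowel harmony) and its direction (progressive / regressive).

vowel harmony, regressive

/i/→[ɯ] /i/→[ɯ].
Vowels agree with the last vowel, so the harmony is regressive.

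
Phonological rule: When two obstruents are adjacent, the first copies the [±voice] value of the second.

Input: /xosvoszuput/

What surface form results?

/s/ before /v/ (voiced) → [z]
/s/ before /z/ (voiced) → [z]

[xozvozzuput]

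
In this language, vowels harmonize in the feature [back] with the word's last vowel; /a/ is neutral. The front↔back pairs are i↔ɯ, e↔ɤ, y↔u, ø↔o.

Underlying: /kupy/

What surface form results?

[kypy]

/u/ harmonizes with /y/ ([-back]) → [y]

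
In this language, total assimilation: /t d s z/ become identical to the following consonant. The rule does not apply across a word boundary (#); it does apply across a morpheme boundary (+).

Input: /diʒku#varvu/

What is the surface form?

no segment meets the rule's conditions; no change.

[diʒku#varvu]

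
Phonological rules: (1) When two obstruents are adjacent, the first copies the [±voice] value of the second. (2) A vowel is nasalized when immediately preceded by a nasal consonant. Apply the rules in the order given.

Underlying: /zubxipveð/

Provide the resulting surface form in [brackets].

[zupxibveð]

Rule 1: /b/ before /x/ (voiceless) → [p]
Rule 1: /p/ before /v/ (voiced) → [b]
After rule 1: zupxibveð
Rule 2: no segment meets the rule's conditions; no change.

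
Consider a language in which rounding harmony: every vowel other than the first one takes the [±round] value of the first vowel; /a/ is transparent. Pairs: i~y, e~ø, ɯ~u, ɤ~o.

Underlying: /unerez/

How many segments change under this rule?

/e/ harmonizes with /u/ ([+round]) → [ø]
/e/ harmonizes with /u/ ([+round]) → [ø]
2 segments change.

2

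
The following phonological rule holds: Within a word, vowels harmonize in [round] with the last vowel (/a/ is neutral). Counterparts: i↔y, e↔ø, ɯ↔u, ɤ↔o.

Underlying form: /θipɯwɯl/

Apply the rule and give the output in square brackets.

[θipɯwɯl]

no segment meets the rule's conditions; no change.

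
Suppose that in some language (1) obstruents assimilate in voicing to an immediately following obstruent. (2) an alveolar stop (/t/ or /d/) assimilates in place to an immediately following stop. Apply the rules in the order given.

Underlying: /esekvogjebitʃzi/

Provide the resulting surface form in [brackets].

[esegvogjebidʒzi]

Rule 1: /k/ before /v/ (voiced) → [g]
Rule 1: /tʃ/ before /z/ (voiced) → [dʒ]
After rule 1: esegvogjebidʒzi
Rule 2: no segment meets the rule's conditions; no change.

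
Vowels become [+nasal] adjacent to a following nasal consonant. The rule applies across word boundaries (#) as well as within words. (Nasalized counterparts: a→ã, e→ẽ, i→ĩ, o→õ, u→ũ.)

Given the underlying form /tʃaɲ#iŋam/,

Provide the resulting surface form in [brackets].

/a/ before nasal /ɲ/ → [ã]
/i/ before nasal /ŋ/ → [ĩ]
/a/ before nasal /m/ → [ã]

[tʃãɲ#ĩŋãm]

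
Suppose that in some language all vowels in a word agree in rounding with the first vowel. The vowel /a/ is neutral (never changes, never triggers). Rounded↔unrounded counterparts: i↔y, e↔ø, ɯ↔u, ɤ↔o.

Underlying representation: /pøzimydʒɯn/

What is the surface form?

/i/ harmonizes with /ø/ ([+round]) → [y]
/ɯ/ harmonizes with /ø/ ([+round]) → [u]

[pøzymydʒun]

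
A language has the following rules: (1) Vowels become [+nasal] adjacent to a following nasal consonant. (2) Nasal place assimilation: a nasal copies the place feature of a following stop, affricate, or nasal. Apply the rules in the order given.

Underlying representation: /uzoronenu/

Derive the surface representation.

Rule 1: /o/ before nasal /n/ → [õ]
Rule 1: /e/ before nasal /n/ → [ẽ]
After rule 1: uzorõnẽnu
Rule 2: no segment meets the rule's conditions; no change.

[uzorõnẽnu]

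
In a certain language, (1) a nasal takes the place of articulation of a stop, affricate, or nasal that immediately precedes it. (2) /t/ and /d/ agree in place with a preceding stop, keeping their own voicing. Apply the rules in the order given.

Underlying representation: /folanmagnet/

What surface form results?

Rule 1: /m/ after /n/ (alveolar) → [n]
Rule 1: /n/ after /g/ (velar) → [ŋ]
After rule 1: folannagŋet
Rule 2: no segment meets the rule's conditions; no change.

[folannagŋet]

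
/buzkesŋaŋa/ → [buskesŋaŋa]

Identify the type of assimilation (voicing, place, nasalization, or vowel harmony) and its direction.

/z/→[s].
Each target copies a feature from the following segment, so the direction is regressive.

voicing assimilation, regressive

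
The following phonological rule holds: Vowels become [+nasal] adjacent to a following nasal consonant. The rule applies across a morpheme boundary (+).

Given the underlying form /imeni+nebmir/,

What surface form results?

[ĩmẽnĩ+nebmir]

/i/ before nasal /m/ → [ĩ]
/e/ before nasal /n/ → [ẽ]
/i/ before nasal /n/ → [ĩ]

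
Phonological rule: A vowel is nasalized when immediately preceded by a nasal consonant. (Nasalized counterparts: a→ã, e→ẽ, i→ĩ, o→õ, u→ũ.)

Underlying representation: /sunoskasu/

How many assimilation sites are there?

1

/o/ after nasal /n/ → [õ]
1 segment changes.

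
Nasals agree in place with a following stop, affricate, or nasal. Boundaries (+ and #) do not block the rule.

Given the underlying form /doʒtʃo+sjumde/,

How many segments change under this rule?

/m/ before /d/ (alveolar) → [n]
1 segment changes.

1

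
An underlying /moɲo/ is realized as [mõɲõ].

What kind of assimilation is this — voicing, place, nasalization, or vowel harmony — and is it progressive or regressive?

nasalization, progressive

/o/→[õ] /o/→[õ].
Each target copies a feature from the preceding segment, so the direction is progressive.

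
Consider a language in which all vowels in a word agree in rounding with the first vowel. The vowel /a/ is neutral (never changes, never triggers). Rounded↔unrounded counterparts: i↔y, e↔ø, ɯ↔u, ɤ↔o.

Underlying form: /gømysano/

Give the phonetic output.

[gømysano]

no segment meets the rule's conditions; no change.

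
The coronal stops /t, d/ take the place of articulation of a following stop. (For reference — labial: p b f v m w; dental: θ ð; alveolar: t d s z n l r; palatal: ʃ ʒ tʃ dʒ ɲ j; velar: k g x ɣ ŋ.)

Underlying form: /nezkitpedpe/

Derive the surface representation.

[nezkippebpe]

/t/ before /p/ (labial) → [p]
/d/ before /p/ (labial) → [b]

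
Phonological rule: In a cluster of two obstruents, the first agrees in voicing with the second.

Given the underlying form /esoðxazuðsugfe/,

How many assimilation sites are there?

/ð/ before /x/ (voiceless) → [θ]
/ð/ before /s/ (voiceless) → [θ]
/g/ before /f/ (voiceless) → [k]
3 segments change.

3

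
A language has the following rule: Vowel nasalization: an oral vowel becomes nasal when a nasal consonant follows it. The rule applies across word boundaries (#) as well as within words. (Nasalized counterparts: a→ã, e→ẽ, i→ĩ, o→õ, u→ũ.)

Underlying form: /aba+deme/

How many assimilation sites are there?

/e/ before nasal /m/ → [ẽ]
1 segment changes.

1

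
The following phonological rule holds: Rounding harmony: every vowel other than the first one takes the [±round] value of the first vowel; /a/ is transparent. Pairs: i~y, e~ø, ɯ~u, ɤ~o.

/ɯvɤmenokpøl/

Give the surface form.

/o/ harmonizes with /ɯ/ ([-round]) → [ɤ]
/ø/ harmonizes with /ɯ/ ([-round]) → [e]

[ɯvɤmenɤkpel]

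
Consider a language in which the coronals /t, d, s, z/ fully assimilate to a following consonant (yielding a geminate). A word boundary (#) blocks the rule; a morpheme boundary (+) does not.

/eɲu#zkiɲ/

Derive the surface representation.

/z/ before /k/ → [k] (total assimilation)

[eɲu#kkiɲ]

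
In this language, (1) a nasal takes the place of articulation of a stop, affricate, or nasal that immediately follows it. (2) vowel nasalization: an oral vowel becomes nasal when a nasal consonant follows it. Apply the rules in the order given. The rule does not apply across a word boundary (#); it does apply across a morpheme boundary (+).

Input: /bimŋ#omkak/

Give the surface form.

Rule 1: /m/ before /ŋ/ (velar) → [ŋ]
Rule 1: /m/ before /k/ (velar) → [ŋ]
After rule 1: biŋŋ#oŋkak
Rule 2: /i/ before nasal /ŋ/ → [ĩ]
Rule 2: /o/ before nasal /ŋ/ → [õ]

[bĩŋŋ#õŋkak]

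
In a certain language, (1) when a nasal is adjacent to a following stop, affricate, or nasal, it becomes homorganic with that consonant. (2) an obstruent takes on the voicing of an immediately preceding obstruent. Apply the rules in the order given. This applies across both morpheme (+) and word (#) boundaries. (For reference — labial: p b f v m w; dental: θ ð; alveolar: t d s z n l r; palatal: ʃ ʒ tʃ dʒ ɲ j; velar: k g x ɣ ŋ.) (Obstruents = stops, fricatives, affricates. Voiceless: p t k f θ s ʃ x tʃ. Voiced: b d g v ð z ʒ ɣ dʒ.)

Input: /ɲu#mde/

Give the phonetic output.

Rule 1: /m/ before /d/ (alveolar) → [n]
After rule 1: ɲu#nde
Rule 2: no segment meets the rule's conditions; no change.

[ɲu#nde]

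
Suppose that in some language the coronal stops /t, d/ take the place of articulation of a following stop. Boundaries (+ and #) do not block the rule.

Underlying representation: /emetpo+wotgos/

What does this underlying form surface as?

[emeppo+wokgos]

/t/ before /p/ (labial) → [p]
/t/ before /g/ (velar) → [k]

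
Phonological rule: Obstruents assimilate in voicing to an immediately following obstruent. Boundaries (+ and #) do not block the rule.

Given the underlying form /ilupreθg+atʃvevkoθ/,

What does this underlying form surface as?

/θ/ before /g/ (voiced) → [ð]
/tʃ/ before /v/ (voiced) → [dʒ]
/v/ before /k/ (voiceless) → [f]

[ilupreðg+adʒvefkoθ]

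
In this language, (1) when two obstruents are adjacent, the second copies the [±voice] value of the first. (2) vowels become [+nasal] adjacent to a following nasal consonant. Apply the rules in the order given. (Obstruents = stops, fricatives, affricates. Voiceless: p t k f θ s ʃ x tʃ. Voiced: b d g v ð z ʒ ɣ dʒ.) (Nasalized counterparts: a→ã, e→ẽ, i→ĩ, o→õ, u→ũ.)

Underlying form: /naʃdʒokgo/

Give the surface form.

[naʃtʃokko]

Rule 1: /dʒ/ after /ʃ/ (voiceless) → [tʃ]
Rule 1: /g/ after /k/ (voiceless) → [k]
After rule 1: naʃtʃokko
Rule 2: no segment meets the rule's conditions; no change.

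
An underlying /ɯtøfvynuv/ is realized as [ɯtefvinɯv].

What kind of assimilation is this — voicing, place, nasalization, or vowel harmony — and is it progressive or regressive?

/ø/→[e] /y/→[i] /u/→[ɯ].
Vowels agree with the first vowel, so the harmony is progressive.

vowel harmony, progressive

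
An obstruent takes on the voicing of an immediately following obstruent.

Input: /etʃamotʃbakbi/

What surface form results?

[etʃamodʒbagbi]

/tʃ/ before /b/ (voiced) → [dʒ]
/k/ before /b/ (voiced) → [g]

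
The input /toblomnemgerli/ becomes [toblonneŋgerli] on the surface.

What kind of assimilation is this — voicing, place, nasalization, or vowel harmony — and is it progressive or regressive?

place assimilation, regressive

/m/→[n] /m/→[ŋ].
Each target copies a feature from the following segment, so the direction is regressive.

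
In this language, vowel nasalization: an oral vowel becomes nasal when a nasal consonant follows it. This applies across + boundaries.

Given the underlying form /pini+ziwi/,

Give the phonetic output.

/i/ before nasal /n/ → [ĩ]

[pĩni+ziwi]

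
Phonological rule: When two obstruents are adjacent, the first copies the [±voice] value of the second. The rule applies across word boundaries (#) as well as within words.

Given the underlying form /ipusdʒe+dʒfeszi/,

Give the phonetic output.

/s/ before /dʒ/ (voiced) → [z]
/dʒ/ before /f/ (voiceless) → [tʃ]
/s/ before /z/ (voiced) → [z]

[ipuzdʒe+tʃfezzi]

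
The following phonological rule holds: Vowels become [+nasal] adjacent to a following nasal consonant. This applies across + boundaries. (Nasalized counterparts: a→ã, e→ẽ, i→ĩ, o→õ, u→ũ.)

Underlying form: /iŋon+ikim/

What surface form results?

[ĩŋõn+ikĩm]

/i/ before nasal /ŋ/ → [ĩ]
/o/ before nasal /n/ → [õ]
/i/ before nasal /m/ → [ĩ]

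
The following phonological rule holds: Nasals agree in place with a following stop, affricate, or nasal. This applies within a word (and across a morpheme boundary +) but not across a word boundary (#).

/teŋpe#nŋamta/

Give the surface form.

/ŋ/ before /p/ (labial) → [m]
/n/ before /ŋ/ (velar) → [ŋ]
/m/ before /t/ (alveolar) → [n]

[tempe#ŋŋanta]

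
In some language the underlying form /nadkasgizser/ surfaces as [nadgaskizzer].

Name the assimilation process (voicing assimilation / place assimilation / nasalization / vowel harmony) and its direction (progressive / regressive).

voicing assimilation, progressive

/k/→[g] /g/→[k] /s/→[z].
Each target copies a feature from the preceding segment, so the direction is progressive.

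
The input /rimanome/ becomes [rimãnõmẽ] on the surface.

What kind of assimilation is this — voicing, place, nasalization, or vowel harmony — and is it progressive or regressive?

nasalization, progressive

/a/→[ã] /o/→[õ] /e/→[ẽ].
Each target copies a feature from the preceding segment, so the direction is progressive.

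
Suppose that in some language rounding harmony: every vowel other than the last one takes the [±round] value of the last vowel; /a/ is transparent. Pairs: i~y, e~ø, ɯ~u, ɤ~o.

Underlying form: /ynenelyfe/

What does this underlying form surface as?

/y/ harmonizes with /e/ ([-round]) → [i]
/y/ harmonizes with /e/ ([-round]) → [i]

[inenelife]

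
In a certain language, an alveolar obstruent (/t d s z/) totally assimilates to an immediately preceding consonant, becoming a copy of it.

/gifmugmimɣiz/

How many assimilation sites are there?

0

No segment meets the rule's conditions.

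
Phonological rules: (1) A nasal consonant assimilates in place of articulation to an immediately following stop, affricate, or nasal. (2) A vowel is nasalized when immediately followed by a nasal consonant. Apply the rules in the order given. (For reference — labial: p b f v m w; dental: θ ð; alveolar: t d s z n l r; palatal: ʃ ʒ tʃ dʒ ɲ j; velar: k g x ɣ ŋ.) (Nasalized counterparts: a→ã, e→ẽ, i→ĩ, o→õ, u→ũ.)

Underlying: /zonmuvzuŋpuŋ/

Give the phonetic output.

[zõmmuvzũmpũŋ]

Rule 1: /n/ before /m/ (labial) → [m]
Rule 1: /ŋ/ before /p/ (labial) → [m]
After rule 1: zommuvzumpuŋ
Rule 2: /o/ before nasal /m/ → [õ]
Rule 2: /u/ before nasal /m/ → [ũ]
Rule 2: /u/ before nasal /ŋ/ → [ũ]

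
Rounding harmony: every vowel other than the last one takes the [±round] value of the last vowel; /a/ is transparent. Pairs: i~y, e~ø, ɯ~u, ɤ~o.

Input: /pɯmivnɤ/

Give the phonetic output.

[pɯmivnɤ]

no segment meets the rule's conditions; no change.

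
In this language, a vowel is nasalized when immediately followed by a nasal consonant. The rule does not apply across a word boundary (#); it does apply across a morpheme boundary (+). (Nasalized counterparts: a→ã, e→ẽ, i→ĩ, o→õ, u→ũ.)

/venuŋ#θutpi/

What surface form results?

[vẽnũŋ#θutpi]

/e/ before nasal /n/ → [ẽ]
/u/ before nasal /ŋ/ → [ũ]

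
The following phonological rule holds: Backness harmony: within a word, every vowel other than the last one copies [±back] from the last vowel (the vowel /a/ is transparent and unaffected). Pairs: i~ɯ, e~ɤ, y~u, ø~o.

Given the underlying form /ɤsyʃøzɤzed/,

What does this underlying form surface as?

/ɤ/ harmonizes with /e/ ([-back]) → [e]
/ɤ/ harmonizes with /e/ ([-back]) → [e]

[esyʃøzezed]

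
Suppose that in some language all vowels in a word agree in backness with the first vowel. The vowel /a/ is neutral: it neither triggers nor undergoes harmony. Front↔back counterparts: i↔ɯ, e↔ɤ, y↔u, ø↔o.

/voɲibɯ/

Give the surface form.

[voɲɯbɯ]

/i/ harmonizes with /o/ ([+back]) → [ɯ]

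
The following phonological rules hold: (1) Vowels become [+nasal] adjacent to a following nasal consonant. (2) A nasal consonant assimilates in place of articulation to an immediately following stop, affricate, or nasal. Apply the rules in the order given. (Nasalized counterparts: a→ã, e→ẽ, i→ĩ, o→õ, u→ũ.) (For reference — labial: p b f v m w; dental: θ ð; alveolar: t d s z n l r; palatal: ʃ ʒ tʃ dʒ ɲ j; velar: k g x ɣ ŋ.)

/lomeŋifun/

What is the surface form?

Rule 1: /o/ before nasal /m/ → [õ]
Rule 1: /e/ before nasal /ŋ/ → [ẽ]
Rule 1: /u/ before nasal /n/ → [ũ]
After rule 1: lõmẽŋifũn
Rule 2: no segment meets the rule's conditions; no change.

[lõmẽŋifũn]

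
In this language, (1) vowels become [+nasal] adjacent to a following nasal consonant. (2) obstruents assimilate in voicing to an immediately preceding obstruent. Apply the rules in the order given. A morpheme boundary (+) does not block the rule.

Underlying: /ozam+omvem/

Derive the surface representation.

[ozãm+õmvẽm]

Rule 1: /a/ before nasal /m/ → [ã]
Rule 1: /o/ before nasal /m/ → [õ]
Rule 1: /e/ before nasal /m/ → [ẽ]
After rule 1: ozãm+õmvẽm
Rule 2: no segment meets the rule's conditions; no change.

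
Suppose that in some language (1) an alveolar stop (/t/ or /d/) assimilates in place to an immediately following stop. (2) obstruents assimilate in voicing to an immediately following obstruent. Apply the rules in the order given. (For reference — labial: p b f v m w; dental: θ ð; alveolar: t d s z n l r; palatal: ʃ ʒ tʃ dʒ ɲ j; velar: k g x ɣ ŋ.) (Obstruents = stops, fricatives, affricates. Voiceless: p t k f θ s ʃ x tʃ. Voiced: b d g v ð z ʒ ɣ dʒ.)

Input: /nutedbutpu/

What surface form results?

Rule 1: /d/ before /b/ (labial) → [b]
Rule 1: /t/ before /p/ (labial) → [p]
After rule 1: nutebbuppu
Rule 2: no segment meets the rule's conditions; no change.

[nutebbuppu]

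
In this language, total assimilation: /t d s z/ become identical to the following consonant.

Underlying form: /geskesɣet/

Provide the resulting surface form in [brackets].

[gekkeɣɣet]

/s/ before /k/ → [k] (total assimilation)
/s/ before /ɣ/ → [ɣ] (total assimilation)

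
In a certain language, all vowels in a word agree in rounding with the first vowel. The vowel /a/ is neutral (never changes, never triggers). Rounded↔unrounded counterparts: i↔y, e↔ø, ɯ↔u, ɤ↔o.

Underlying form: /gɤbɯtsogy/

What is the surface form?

/o/ harmonizes with /ɤ/ ([-round]) → [ɤ]
/y/ harmonizes with /ɤ/ ([-round]) → [i]

[gɤbɯtsɤgi]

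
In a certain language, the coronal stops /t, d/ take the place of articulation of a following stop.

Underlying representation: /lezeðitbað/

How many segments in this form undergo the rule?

1

/t/ before /b/ (labial) → [p]
1 segment changes.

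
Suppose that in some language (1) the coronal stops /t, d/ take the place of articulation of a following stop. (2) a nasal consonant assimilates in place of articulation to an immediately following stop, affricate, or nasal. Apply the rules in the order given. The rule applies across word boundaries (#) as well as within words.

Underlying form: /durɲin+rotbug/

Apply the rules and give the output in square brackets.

[durɲin+ropbug]

Rule 1: /t/ before /b/ (labial) → [p]
After rule 1: durɲin+ropbug
Rule 2: no segment meets the rule's conditions; no change.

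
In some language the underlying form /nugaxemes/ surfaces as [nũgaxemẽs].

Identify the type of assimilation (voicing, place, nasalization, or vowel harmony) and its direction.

/u/→[ũ] /e/→[ẽ].
Each target copies a feature from the preceding segment, so the direction is progressive.

nasalization, progressive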